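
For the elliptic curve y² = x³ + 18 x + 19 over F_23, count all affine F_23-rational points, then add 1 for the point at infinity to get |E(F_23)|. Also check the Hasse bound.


Affine points = {(3, 10), (3, 13), (5, 2), (5, 21), (8, 10), (8, 13), (9, 6), (9, 17), (10, 7), (10, 16), (12, 10), (12, 13), (13, 9), (13, 14), (14, 5), (14, 18), (22, 0)}; affine count = 17; |E(F_23)| = 18.

Discriminant check: Δ ∝ 4a³ + 27b² = 4·18³ + 27·19² = 4·5832 + 27·361 ≡ 1 (mod 23). Nonzero ⇒ E is nonsingular.
For each x ∈ F_23, compute rhs = x³ + 18·x + 19 mod 23, then count y ∈ F_23 with y² ≡ rhs.
  x = 0: rhs = 19, matching y values: none (0 points).
  x = 1: rhs = 15, matching y values: none (0 points).
  x = 2: rhs = 17, matching y values: none (0 points).
  x = 3: rhs = 8, matching y values: 10, 13 (2 points).
  x = 4: rhs = 17, matching y values: none (0 points).
  x = 5: rhs = 4, matching y values: 2, 21 (2 points).
  x = 6: rhs = 21, matching y values: none (0 points).
  x = 7: rhs = 5, matching y values: none (0 points).
  x = 8: rhs = 8, matching y values: 10, 13 (2 points).
  x = 9: rhs = 13, matching y values: 6, 17 (2 points).
  x = 10: rhs = 3, matching y values: 7, 16 (2 points).
  x = 11: rhs = 7, matching y values: none (0 points).
  x = 12: rhs = 8, matching y values: 10, 13 (2 points).
  x = 13: rhs = 12, matching y values: 9, 14 (2 points).
  x = 14: rhs = 2, matching y values: 5, 18 (2 points).
  x = 15: rhs = 7, matching y values: none (0 points).
  x = 16: rhs = 10, matching y values: none (0 points).
  x = 17: rhs = 17, matching y values: none (0 points).
  x = 18: rhs = 11, matching y values: none (0 points).
  x = 19: rhs = 21, matching y values: none (0 points).
  x = 20: rhs = 7, matching y values: none (0 points).
  x = 21: rhs = 21, matching y values: none (0 points).
  x = 22: rhs = 0, matching y values: 0 (1 points).
Total affine count: 17.
Full point count |E(F_23)| = 17 + 1 = 18.
Hasse bound: |18 − (23+1)| = |-6| = 6 ≤ 2√23 ≈ 9.5917 ✓.


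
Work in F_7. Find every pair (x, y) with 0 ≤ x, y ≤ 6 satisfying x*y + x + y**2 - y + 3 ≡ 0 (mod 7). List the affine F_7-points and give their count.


Affine F_7-points: {(2, 1), (2, 5), (3, 2), (3, 3), (4, 0), (4, 4)}; count = 6.

For each of the 49 pairs (x, y) ∈ F_7², evaluate f(x, y) mod 7. Record the zeros.
  x = 0: [0↦3, 1↦3, 2↦5, 3↦2, 4↦1, 5↦2, 6↦5]  zeros at y ∈ ∅
  x = 1: [0↦4, 1↦5, 2↦1, 3↦6, 4↦6, 5↦1, 6↦5]  zeros at y ∈ ∅
  x = 2: [0↦5, 1↦0, 2↦4, 3↦3, 4↦4, 5↦0, 6↦5]  zeros at y ∈ {1, 5}
  x = 3: [0↦6, 1↦2, 2↦0, 3↦0, 4↦2, 5↦6, 6↦5]  zeros at y ∈ {2, 3}
  x = 4: [0↦0, 1↦4, 2↦3, 3↦4, 4↦0, 5↦5, 6↦5]  zeros at y ∈ {0, 4}
  x = 5: [0↦1, 1↦6, 2↦6, 3↦1, 4↦5, 5↦4, 6↦5]  zeros at y ∈ ∅
  x = 6: [0↦2, 1↦1, 2↦2, 3↦5, 4↦3, 5↦3, 6↦5]  zeros at y ∈ ∅
Collecting zeros: affine points = {(2, 1), (2, 5), (3, 2), (3, 3), (4, 0), (4, 4)}.
Total count |C(F_7)_aff| = 6.


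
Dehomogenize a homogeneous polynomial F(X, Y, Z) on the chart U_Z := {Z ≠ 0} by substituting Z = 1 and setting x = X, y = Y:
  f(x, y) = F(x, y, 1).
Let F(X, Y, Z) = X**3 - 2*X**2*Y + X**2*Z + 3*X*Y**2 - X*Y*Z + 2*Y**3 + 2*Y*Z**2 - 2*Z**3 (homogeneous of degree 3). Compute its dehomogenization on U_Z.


f(x, y) = x**3 - 2*x**2*y + x**2 + 3*x*y**2 - x*y + 2*y**3 + 2*y - 2

On U_Z we set Z = 1. Each monomial c·X^i·Y^j·Z^k in F becomes c·x^i·y^j·1^k = c·x^i·y^j.
Substituting Z = 1: F(X, Y, 1) = x**3 - 2*x**2*y + x**2 + 3*x*y**2 - x*y + 2*y**3 + 2*y - 2.
Note: deg(f) ≤ deg(F) = 3; strict inequality happens when F is divisible by Z (lost terms).


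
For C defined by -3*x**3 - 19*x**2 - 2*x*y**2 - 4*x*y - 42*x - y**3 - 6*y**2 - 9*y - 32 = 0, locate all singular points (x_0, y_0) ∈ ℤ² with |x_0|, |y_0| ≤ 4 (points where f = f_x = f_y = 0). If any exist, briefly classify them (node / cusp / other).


Singular points: {(-2, -1)}; classification: node.

Compute partial derivatives:
  f_x = -9*x**2 - 38*x - 2*y**2 - 4*y - 42.
  f_y = -4*x*y - 4*x - 3*y**2 - 12*y - 9.
Scan x_0 ∈ {−4, ..., 4}. For each x_0, f_y(x_0, y) is a polynomial in y; find its integer roots y ∈ {−4, ..., 4}, then test f_x and f at those candidates.
  x = -4: f_y(-4, y) = -3*y**2 + 4*y + 7; vanishes at y ∈ {-1}. (-4, -1): f_x = -32 ≠ 0.
  x = -3: f_y(-3, y) = 3 - 3*y**2; vanishes at y ∈ {-1, 1}. (-3, -1): f_x = -7 ≠ 0; (-3, 1): f_x = -15 ≠ 0.
  x = -2: f_y(-2, y) = -3*y**2 - 4*y - 1; vanishes at y ∈ {-1}. (-2, -1): f_x = 0, f = 0 — SINGULAR.
  x = -1: f_y(-1, y) = -3*y**2 - 8*y - 5; vanishes at y ∈ {-1}. (-1, -1): f_x = -11 ≠ 0.
  x = 0: f_y(0, y) = -3*y**2 - 12*y - 9; vanishes at y ∈ {-3, -1}. (0, -3): f_x = -48 ≠ 0; (0, -1): f_x = -40 ≠ 0.
  x = 1: f_y(1, y) = -3*y**2 - 16*y - 13; vanishes at y ∈ {-1}. (1, -1): f_x = -87 ≠ 0.
  x = 2: f_y(2, y) = -3*y**2 - 20*y - 17; vanishes at y ∈ {-1}. (2, -1): f_x = -152 ≠ 0.
  x = 3: f_y(3, y) = -3*y**2 - 24*y - 21; vanishes at y ∈ {-1}. (3, -1): f_x = -235 ≠ 0.
  x = 4: f_y(4, y) = -3*y**2 - 28*y - 25; vanishes at y ∈ {-1}. (4, -1): f_x = -336 ≠ 0.
Only singular point on the grid: (-2, -1).
Classify: substitute x = -2 + u, y = -1 + v and expand: f = -3*u**3 - u**2 - 2*u*v**2 - v**3 + v**2.
No constant or linear terms (consistent with a singular point). Quadratic part: -u**2 + v**2. Cubic part: -3*u**3 - 2*u*v**2 - v**3.
The quadratic part v**2 - u**2 = (v − u)(v + u) splits into two distinct linear factors, so there are two distinct tangent lines y − -1 = ±(x − -2) — this is a node (ordinary double point).
Classification: node.


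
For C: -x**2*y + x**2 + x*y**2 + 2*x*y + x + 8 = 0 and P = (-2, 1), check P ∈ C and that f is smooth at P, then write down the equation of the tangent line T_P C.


Tangent line at P: 4*x - 12*y + 20 = 0.

Step 1: f(-2, 1) = 0, so P lies on C.
Step 2: partial derivatives
  f_x(x, y) = -2*x*y + 2*x + y**2 + 2*y + 1, f_y(x, y) = -x**2 + 2*x*y + 2*x.
  f_x(P) = 4, f_y(P) = -12 (gradient nonzero, so P is smooth).
Step 3: tangent line at P: 4·(x − -2) + -12·(y − 1) = 0.
Expanding: 4*x - 12*y + 20 = 0.


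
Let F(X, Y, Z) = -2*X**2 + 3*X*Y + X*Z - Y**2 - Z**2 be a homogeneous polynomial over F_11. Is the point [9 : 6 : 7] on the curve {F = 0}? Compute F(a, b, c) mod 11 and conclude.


F(9,6,7) ≡ 0 (mod 11); P is on the curve.

Evaluate F(9, 6, 7) term-by-term (mod 11).
  -2*X**2 ↦ -2·81·1·1 = -162
  3*X*Y ↦ 3·9·6·1 = 162
  X*Z ↦ 1·9·1·7 = 63
  -Y**2 ↦ -1·1·36·1 = -36
  -Z**2 ↦ -1·1·1·49 = -49
Sum: F(9, 6, 7) = (-162) + (162) + (63) + (-36) + (-49) = -22.
Reducing mod 11: -22 ≡ 0 (mod 11).
Since F(a, b, c) ≡ 0 (mod 11), P lies on the curve.


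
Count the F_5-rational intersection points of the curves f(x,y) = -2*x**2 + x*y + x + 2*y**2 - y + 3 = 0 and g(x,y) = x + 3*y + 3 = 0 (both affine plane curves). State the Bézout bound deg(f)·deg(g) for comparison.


Common zeros: {(1, 2), (4, 1)}; count = 2; Bézout bound = 2.

deg(f) = 2, deg(g) = 1, so Bézout bound = 2.
Scan x ∈ F_5. For each x, list the y ∈ F_5 with f(x, y) ≡ 0 and those with g(x, y) ≡ 0 (mod 5); the common zeros in that column are the intersection.
  x = 0: f ≡ 0 at y ∈ ∅; g ≡ 0 at y ∈ {4}; common: ∅.
  x = 1: f ≡ 0 at y ∈ {2, 3}; g ≡ 0 at y ∈ {2}; common: {2}.
  x = 2: f ≡ 0 at y ∈ {1}; g ≡ 0 at y ∈ {0}; common: ∅.
  x = 3: f ≡ 0 at y ∈ {2}; g ≡ 0 at y ∈ {3}; common: ∅.
  x = 4: f ≡ 0 at y ∈ {0, 1}; g ≡ 0 at y ∈ {1}; common: {1}.
Collecting: common zeros = {(1, 2), (4, 1)}, so the count is 2.
Comparison with the Bézout bound: 2 ≤ 2 = deg(f)·deg(g), as expected for curves with no common component (the bound is attained).


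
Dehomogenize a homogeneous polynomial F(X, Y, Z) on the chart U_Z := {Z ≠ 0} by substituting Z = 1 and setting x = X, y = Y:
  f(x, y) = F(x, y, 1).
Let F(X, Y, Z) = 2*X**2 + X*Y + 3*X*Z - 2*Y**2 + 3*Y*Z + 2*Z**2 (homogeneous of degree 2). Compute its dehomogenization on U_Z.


f(x, y) = 2*x**2 + x*y + 3*x - 2*y**2 + 3*y + 2

On U_Z we set Z = 1. Each monomial c·X^i·Y^j·Z^k in F becomes c·x^i·y^j·1^k = c·x^i·y^j.
Substituting Z = 1: F(X, Y, 1) = 2*x**2 + x*y + 3*x - 2*y**2 + 3*y + 2.
Note: deg(f) ≤ deg(F) = 2; strict inequality happens when F is divisible by Z (lost terms).


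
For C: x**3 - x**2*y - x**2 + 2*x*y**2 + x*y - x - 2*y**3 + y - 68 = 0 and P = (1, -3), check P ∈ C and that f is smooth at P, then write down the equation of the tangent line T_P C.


Tangent line at P: 21*x - 65*y - 216 = 0.

Step 1: f(1, -3) = 0, so P lies on C.
Step 2: partial derivatives
  f_x(x, y) = 3*x**2 - 2*x*y - 2*x + 2*y**2 + y - 1, f_y(x, y) = -x**2 + 4*x*y + x - 6*y**2 + 1.
  f_x(P) = 21, f_y(P) = -65 (gradient nonzero, so P is smooth).
Step 3: tangent line at P: 21·(x − 1) + -65·(y − -3) = 0.
Expanding: 21*x - 65*y - 216 = 0.


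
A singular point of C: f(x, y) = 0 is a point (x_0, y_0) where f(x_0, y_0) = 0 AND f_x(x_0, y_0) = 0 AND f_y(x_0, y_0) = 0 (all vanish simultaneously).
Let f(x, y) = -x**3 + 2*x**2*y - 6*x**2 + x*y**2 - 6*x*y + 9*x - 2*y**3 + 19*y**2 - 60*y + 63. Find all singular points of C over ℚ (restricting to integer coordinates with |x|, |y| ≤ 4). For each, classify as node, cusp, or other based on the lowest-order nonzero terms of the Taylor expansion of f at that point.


Singular points: {(0, 3)}; classification: cusp.

Compute partial derivatives:
  f_x = -3*x**2 + 4*x*y - 12*x + y**2 - 6*y + 9.
  f_y = 2*x**2 + 2*x*y - 6*x - 6*y**2 + 38*y - 60.
Scan x_0 ∈ {−4, ..., 4}. For each x_0, f_y(x_0, y) is a polynomial in y; find its integer roots y ∈ {−4, ..., 4}, then test f_x and f at those candidates.
  x = -4: f_y(-4, y) = -6*y**2 + 30*y - 4; no integer root y with |y| ≤ 4.
  x = -3: f_y(-3, y) = -6*y**2 + 32*y - 24; no integer root y with |y| ≤ 4.
  x = -2: f_y(-2, y) = -6*y**2 + 34*y - 40; vanishes at y ∈ {4}. (-2, 4): f_x = -19 ≠ 0.
  x = -1: f_y(-1, y) = -6*y**2 + 36*y - 52; no integer root y with |y| ≤ 4.
  x = 0: f_y(0, y) = -6*y**2 + 38*y - 60; vanishes at y ∈ {3}. (0, 3): f_x = 0, f = 0 — SINGULAR.
  x = 1: f_y(1, y) = -6*y**2 + 40*y - 64; vanishes at y ∈ {4}. (1, 4): f_x = 2 ≠ 0.
  x = 2: f_y(2, y) = -6*y**2 + 42*y - 64; no integer root y with |y| ≤ 4.
  x = 3: f_y(3, y) = -6*y**2 + 44*y - 60; no integer root y with |y| ≤ 4.
  x = 4: f_y(4, y) = -6*y**2 + 46*y - 52; no integer root y with |y| ≤ 4.
Only singular point on the grid: (0, 3).
Classify: substitute x = 0 + u, y = 3 + v and expand: f = -u**3 + 2*u**2*v + u*v**2 - 2*v**3 + v**2.
No constant or linear terms (consistent with a singular point). Quadratic part: v**2. Cubic part: -u**3 + 2*u**2*v + u*v**2 - 2*v**3.
The quadratic part v**2 is a perfect square, so there is a single (double) tangent line v = 0, i.e. y = 3. Restricting the cubic part to that line (v = 0) leaves -u**3 ≠ 0, so f is not divisible by v and the branch is v² ≈ u**3 to lowest order — this is a cusp.
Classification: cusp.


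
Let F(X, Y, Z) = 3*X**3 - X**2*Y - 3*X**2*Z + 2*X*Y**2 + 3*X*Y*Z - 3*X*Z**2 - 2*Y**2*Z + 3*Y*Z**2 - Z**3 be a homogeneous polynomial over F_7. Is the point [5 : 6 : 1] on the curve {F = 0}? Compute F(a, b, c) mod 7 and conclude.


F(5,6,1) ≡ 5 (mod 7); P is NOT on the curve.

Evaluate F(5, 6, 1) term-by-term (mod 7).
  3*X**3 ↦ 3·125·1·1 = 375
  -X**2*Y ↦ -1·25·6·1 = -150
  -3*X**2*Z ↦ -3·25·1·1 = -75
  2*X*Y**2 ↦ 2·5·36·1 = 360
  3*X*Y*Z ↦ 3·5·6·1 = 90
  -3*X*Z**2 ↦ -3·5·1·1 = -15
  -2*Y**2*Z ↦ -2·1·36·1 = -72
  3*Y*Z**2 ↦ 3·1·6·1 = 18
  -Z**3 ↦ -1·1·1·1 = -1
Sum: F(5, 6, 1) = (375) + (-150) + (-75) + (360) + (90) + (-15) + (-72) + (18) + (-1) = 530.
Reducing mod 7: 530 ≡ 5 (mod 7).
Since F(a, b, c) ≡ 5 ≠ 0 (mod 7), P does NOT lie on the curve.


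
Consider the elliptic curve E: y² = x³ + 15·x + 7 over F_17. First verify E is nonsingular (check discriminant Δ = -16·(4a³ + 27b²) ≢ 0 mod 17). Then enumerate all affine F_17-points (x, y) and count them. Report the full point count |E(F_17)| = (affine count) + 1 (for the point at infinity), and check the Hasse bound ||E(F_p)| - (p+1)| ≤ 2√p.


Affine points = {(7, 8), (7, 9), (9, 2), (9, 15), (10, 1), (10, 16), (13, 6), (13, 11), (16, 5), (16, 12)}; affine count = 10; |E(F_17)| = 11.

Discriminant check: Δ ∝ 4a³ + 27b² = 4·15³ + 27·7² = 4·3375 + 27·49 ≡ 16 (mod 17). Nonzero ⇒ E is nonsingular.
For each x ∈ F_17, compute rhs = x³ + 15·x + 7 mod 17, then count y ∈ F_17 with y² ≡ rhs.
  x = 0: rhs = 7, matching y values: none (0 points).
  x = 1: rhs = 6, matching y values: none (0 points).
  x = 2: rhs = 11, matching y values: none (0 points).
  x = 3: rhs = 11, matching y values: none (0 points).
  x = 4: rhs = 12, matching y values: none (0 points).
  x = 5: rhs = 3, matching y values: none (0 points).
  x = 6: rhs = 7, matching y values: none (0 points).
  x = 7: rhs = 13, matching y values: 8, 9 (2 points).
  x = 8: rhs = 10, matching y values: none (0 points).
  x = 9: rhs = 4, matching y values: 2, 15 (2 points).
  x = 10: rhs = 1, matching y values: 1, 16 (2 points).
  x = 11: rhs = 7, matching y values: none (0 points).
  x = 12: rhs = 11, matching y values: none (0 points).
  x = 13: rhs = 2, matching y values: 6, 11 (2 points).
  x = 14: rhs = 3, matching y values: none (0 points).
  x = 15: rhs = 3, matching y values: none (0 points).
  x = 16: rhs = 8, matching y values: 5, 12 (2 points).
Total affine count: 10.
Full point count |E(F_17)| = 10 + 1 = 11.
Hasse bound: |11 − (17+1)| = |-7| = 7 ≤ 2√17 ≈ 8.2462 ✓.


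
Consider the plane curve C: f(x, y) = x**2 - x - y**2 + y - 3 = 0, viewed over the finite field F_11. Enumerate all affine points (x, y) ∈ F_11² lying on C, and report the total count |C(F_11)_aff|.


Affine F_11-points: {(0, 6), (1, 6), (4, 5), (4, 7), (5, 3), (5, 9), (7, 3), (7, 9), (8, 5), (8, 7)}; count = 10.

For each of the 121 pairs (x, y) ∈ F_11², evaluate f(x, y) mod 11. Record the zeros.
  x = 0: [0↦8, 1↦8, 2↦6, 3↦2, 4↦7, 5↦10, 6↦0, 7↦10, 8↦7, 9↦2, 10↦6]  zeros at y ∈ {6}
  x = 1: [0↦8, 1↦8, 2↦6, 3↦2, 4↦7, 5↦10, 6↦0, 7↦10, 8↦7, 9↦2, 10↦6]  zeros at y ∈ {6}
  x = 2: [0↦10, 1↦10, 2↦8, 3↦4, 4↦9, 5↦1, 6↦2, 7↦1, 8↦9, 9↦4, 10↦8]  zeros at y ∈ ∅
  x = 3: [0↦3, 1↦3, 2↦1, 3↦8, 4↦2, 5↦5, 6↦6, 7↦5, 8↦2, 9↦8, 10↦1]  zeros at y ∈ ∅
  x = 4: [0↦9, 1↦9, 2↦7, 3↦3, 4↦8, 5↦0, 6↦1, 7↦0, 8↦8, 9↦3, 10↦7]  zeros at y ∈ {5, 7}
  x = 5: [0↦6, 1↦6, 2↦4, 3↦0, 4↦5, 5↦8, 6↦9, 7↦8, 8↦5, 9↦0, 10↦4]  zeros at y ∈ {3, 9}
  x = 6: [0↦5, 1↦5, 2↦3, 3↦10, 4↦4, 5↦7, 6↦8, 7↦7, 8↦4, 9↦10, 10↦3]  zeros at y ∈ ∅
  x = 7: [0↦6, 1↦6, 2↦4, 3↦0, 4↦5, 5↦8, 6↦9, 7↦8, 8↦5, 9↦0, 10↦4]  zeros at y ∈ {3, 9}
  x = 8: [0↦9, 1↦9, 2↦7, 3↦3, 4↦8, 5↦0, 6↦1, 7↦0, 8↦8, 9↦3, 10↦7]  zeros at y ∈ {5, 7}
  x = 9: [0↦3, 1↦3, 2↦1, 3↦8, 4↦2, 5↦5, 6↦6, 7↦5, 8↦2, 9↦8, 10↦1]  zeros at y ∈ ∅
  x = 10: [0↦10, 1↦10, 2↦8, 3↦4, 4↦9, 5↦1, 6↦2, 7↦1, 8↦9, 9↦4, 10↦8]  zeros at y ∈ ∅
Collecting zeros: affine points = {(0, 6), (1, 6), (4, 5), (4, 7), (5, 3), (5, 9), (7, 3), (7, 9), (8, 5), (8, 7)}.
Total count |C(F_11)_aff| = 10.


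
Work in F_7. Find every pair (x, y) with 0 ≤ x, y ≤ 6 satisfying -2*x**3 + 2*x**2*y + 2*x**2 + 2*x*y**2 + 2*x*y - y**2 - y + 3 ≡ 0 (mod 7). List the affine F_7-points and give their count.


Affine F_7-points: {(1, 1), (1, 3), (4, 4), (6, 0), (6, 2)}; count = 5.

For each of the 49 pairs (x, y) ∈ F_7², evaluate f(x, y) mod 7. Record the zeros.
  x = 0: [0↦3, 1↦1, 2↦4, 3↦5, 4↦4, 5↦1, 6↦3]  zeros at y ∈ ∅
  x = 1: [0↦3, 1↦0, 2↦6, 3↦0, 4↦3, 5↦1, 6↦1]  zeros at y ∈ {1, 3}
  x = 2: [0↦2, 1↦2, 2↦1, 3↦6, 4↦3, 5↦6, 6↦1]  zeros at y ∈ ∅
  x = 3: [0↦2, 1↦2, 2↦5, 3↦4, 4↦6, 5↦4, 6↦5]  zeros at y ∈ ∅
  x = 4: [0↦5, 1↦2, 2↦6, 3↦3, 4↦0, 5↦4, 6↦1]  zeros at y ∈ {4}
  x = 5: [0↦6, 1↦4, 2↦6, 3↦5, 4↦1, 5↦1, 6↦5]  zeros at y ∈ ∅
  x = 6: [0↦0, 1↦3, 2↦0, 3↦5, 4↦4, 5↦4, 6↦5]  zeros at y ∈ {0, 2}
Collecting zeros: affine points = {(1, 1), (1, 3), (4, 4), (6, 0), (6, 2)}.
Total count |C(F_7)_aff| = 5.


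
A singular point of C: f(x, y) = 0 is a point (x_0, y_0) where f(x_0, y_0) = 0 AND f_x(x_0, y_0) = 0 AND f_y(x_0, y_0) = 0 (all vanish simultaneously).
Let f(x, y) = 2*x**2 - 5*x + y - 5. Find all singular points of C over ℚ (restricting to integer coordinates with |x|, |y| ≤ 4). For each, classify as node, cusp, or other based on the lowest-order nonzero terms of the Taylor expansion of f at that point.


No singular points in the scanned grid; C is smooth there.

Compute partial derivatives:
  f_x = 4*x - 5.
  f_y = 1.
f_y = 1 is a nonzero constant, so f_y never vanishes: no point (x, y) can satisfy f = f_x = f_y = 0. In particular no (x, y) ∈ {−4, ..., 4}² is singular; the curve is smooth.


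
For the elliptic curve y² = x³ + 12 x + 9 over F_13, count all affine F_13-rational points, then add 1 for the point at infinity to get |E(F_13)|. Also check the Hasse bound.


Affine points = {(0, 3), (0, 10), (1, 3), (1, 10), (4, 2), (4, 11), (5, 5), (5, 8), (9, 1), (9, 12), (11, 4), (11, 9), (12, 3), (12, 10)}; affine count = 14; |E(F_13)| = 15.

Discriminant check: Δ ∝ 4a³ + 27b² = 4·12³ + 27·9² = 4·1728 + 27·81 ≡ 12 (mod 13). Nonzero ⇒ E is nonsingular.
For each x ∈ F_13, compute rhs = x³ + 12·x + 9 mod 13, then count y ∈ F_13 with y² ≡ rhs.
  x = 0: rhs = 9, matching y values: 3, 10 (2 points).
  x = 1: rhs = 9, matching y values: 3, 10 (2 points).
  x = 2: rhs = 2, matching y values: none (0 points).
  x = 3: rhs = 7, matching y values: none (0 points).
  x = 4: rhs = 4, matching y values: 2, 11 (2 points).
  x = 5: rhs = 12, matching y values: 5, 8 (2 points).
  x = 6: rhs = 11, matching y values: none (0 points).
  x = 7: rhs = 7, matching y values: none (0 points).
  x = 8: rhs = 6, matching y values: none (0 points).
  x = 9: rhs = 1, matching y values: 1, 12 (2 points).
  x = 10: rhs = 11, matching y values: none (0 points).
  x = 11: rhs = 3, matching y values: 4, 9 (2 points).
  x = 12: rhs = 9, matching y values: 3, 10 (2 points).
Total affine count: 14.
Full point count |E(F_13)| = 14 + 1 = 15.
Hasse bound: |15 − (13+1)| = |1| = 1 ≤ 2√13 ≈ 7.2111 ✓.


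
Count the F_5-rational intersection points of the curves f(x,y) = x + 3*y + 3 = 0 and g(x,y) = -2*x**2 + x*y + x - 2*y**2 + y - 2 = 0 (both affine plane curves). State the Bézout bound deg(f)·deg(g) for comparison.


Common zeros: {(0, 4)}; count = 1; Bézout bound = 2.

deg(f) = 1, deg(g) = 2, so Bézout bound = 2.
Scan x ∈ F_5. For each x, list the y ∈ F_5 with f(x, y) ≡ 0 and those with g(x, y) ≡ 0 (mod 5); the common zeros in that column are the intersection.
  x = 0: f ≡ 0 at y ∈ {4}; g ≡ 0 at y ∈ {4}; common: {4}.
  x = 1: f ≡ 0 at y ∈ {2}; g ≡ 0 at y ∈ {3}; common: ∅.
  x = 2: f ≡ 0 at y ∈ {0}; g ≡ 0 at y ∈ {2}; common: ∅.
  x = 3: f ≡ 0 at y ∈ {3}; g ≡ 0 at y ∈ {1}; common: ∅.
  x = 4: f ≡ 0 at y ∈ {1}; g ≡ 0 at y ∈ {0}; common: ∅.
Collecting: common zeros = {(0, 4)}, so the count is 1.
Comparison with the Bézout bound: 1 ≤ 2 = deg(f)·deg(g), as expected for curves with no common component (the affine F_5-count falls short of the bound because intersections may lie at infinity, over extension fields, or carry multiplicity).


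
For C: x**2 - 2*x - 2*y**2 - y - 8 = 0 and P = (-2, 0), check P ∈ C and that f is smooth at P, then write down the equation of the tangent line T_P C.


Tangent line at P: -6*x - y - 12 = 0.

Step 1: f(-2, 0) = 0, so P lies on C.
Step 2: partial derivatives
  f_x(x, y) = 2*x - 2, f_y(x, y) = -4*y - 1.
  f_x(P) = -6, f_y(P) = -1 (gradient nonzero, so P is smooth).
Step 3: tangent line at P: -6·(x − -2) + -1·(y − 0) = 0.
Expanding: -6*x - y - 12 = 0.


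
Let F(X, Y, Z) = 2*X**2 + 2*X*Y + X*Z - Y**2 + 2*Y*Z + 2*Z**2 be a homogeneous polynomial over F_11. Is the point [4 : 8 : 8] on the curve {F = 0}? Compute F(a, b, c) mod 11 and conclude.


F(4,8,8) ≡ 1 (mod 11); P is NOT on the curve.

Evaluate F(4, 8, 8) term-by-term (mod 11).
  2*X**2 ↦ 2·16·1·1 = 32
  2*X*Y ↦ 2·4·8·1 = 64
  X*Z ↦ 1·4·1·8 = 32
  -Y**2 ↦ -1·1·64·1 = -64
  2*Y*Z ↦ 2·1·8·8 = 128
  2*Z**2 ↦ 2·1·1·64 = 128
Sum: F(4, 8, 8) = (32) + (64) + (32) + (-64) + (128) + (128) = 320.
Reducing mod 11: 320 ≡ 1 (mod 11).
Since F(a, b, c) ≡ 1 ≠ 0 (mod 11), P does NOT lie on the curve.


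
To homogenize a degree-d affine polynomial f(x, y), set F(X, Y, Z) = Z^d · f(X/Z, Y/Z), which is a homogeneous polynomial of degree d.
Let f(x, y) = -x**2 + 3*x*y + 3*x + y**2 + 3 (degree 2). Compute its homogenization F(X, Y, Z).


F(X, Y, Z) = -X**2 + 3*X*Y + 3*X*Z + Y**2 + 3*Z**2

deg(f) = 2.
Substitute x = X/Z, y = Y/Z into f, then multiply by Z^2.
  monomial -1·x^2·y^0 ↦ -1·X^2·Y^0·Z^0.
  monomial 3·x^1·y^1 ↦ 3·X^1·Y^1·Z^0.
  monomial 3·x^1·y^0 ↦ 3·X^1·Y^0·Z^1.
  monomial 1·x^0·y^2 ↦ 1·X^0·Y^2·Z^0.
  monomial 3·x^0·y^0 ↦ 3·X^0·Y^0·Z^2.
Collecting: F(X, Y, Z) = -X**2 + 3*X*Y + 3*X*Z + Y**2 + 3*Z**2.


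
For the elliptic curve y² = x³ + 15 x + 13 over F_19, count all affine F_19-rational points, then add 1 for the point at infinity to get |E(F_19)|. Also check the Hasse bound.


Affine points = {(3, 3), (3, 16), (4, 2), (4, 17), (5, 2), (5, 17), (7, 9), (7, 10), (10, 2), (10, 17), (13, 7), (13, 12), (16, 6), (16, 13), (18, 4), (18, 15)}; affine count = 16; |E(F_19)| = 17.

Discriminant check: Δ ∝ 4a³ + 27b² = 4·15³ + 27·13² = 4·3375 + 27·169 ≡ 13 (mod 19). Nonzero ⇒ E is nonsingular.
For each x ∈ F_19, compute rhs = x³ + 15·x + 13 mod 19, then count y ∈ F_19 with y² ≡ rhs.
  x = 0: rhs = 13, matching y values: none (0 points).
  x = 1: rhs = 10, matching y values: none (0 points).
  x = 2: rhs = 13, matching y values: none (0 points).
  x = 3: rhs = 9, matching y values: 3, 16 (2 points).
  x = 4: rhs = 4, matching y values: 2, 17 (2 points).
  x = 5: rhs = 4, matching y values: 2, 17 (2 points).
  x = 6: rhs = 15, matching y values: none (0 points).
  x = 7: rhs = 5, matching y values: 9, 10 (2 points).
  x = 8: rhs = 18, matching y values: none (0 points).
  x = 9: rhs = 3, matching y values: none (0 points).
  x = 10: rhs = 4, matching y values: 2, 17 (2 points).
  x = 11: rhs = 8, matching y values: none (0 points).
  x = 12: rhs = 2, matching y values: none (0 points).
  x = 13: rhs = 11, matching y values: 7, 12 (2 points).
  x = 14: rhs = 3, matching y values: none (0 points).
  x = 15: rhs = 3, matching y values: none (0 points).
  x = 16: rhs = 17, matching y values: 6, 13 (2 points).
  x = 17: rhs = 13, matching y values: none (0 points).
  x = 18: rhs = 16, matching y values: 4, 15 (2 points).
Total affine count: 16.
Full point count |E(F_19)| = 16 + 1 = 17.
Hasse bound: |17 − (19+1)| = |-3| = 3 ≤ 2√19 ≈ 8.7178 ✓.


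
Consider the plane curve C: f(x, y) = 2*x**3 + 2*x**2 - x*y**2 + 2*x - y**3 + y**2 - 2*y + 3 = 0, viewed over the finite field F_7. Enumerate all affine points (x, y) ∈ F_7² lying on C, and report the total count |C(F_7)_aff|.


Affine F_7-points: {(0, 3), (0, 6), (1, 4), (1, 5), (4, 2), (6, 1), (6, 3), (6, 5)}; count = 8.

For each of the 49 pairs (x, y) ∈ F_7², evaluate f(x, y) mod 7. Record the zeros.
  x = 0: [0↦3, 1↦1, 2↦2, 3↦0, 4↦3, 5↦5, 6↦0]  zeros at y ∈ {3, 6}
  x = 1: [0↦2, 1↦6, 2↦4, 3↦4, 4↦0, 5↦0, 6↦5]  zeros at y ∈ {4, 5}
  x = 2: [0↦3, 1↦6, 2↦1, 3↦3, 4↦6, 5↦4, 6↦5]  zeros at y ∈ ∅
  x = 3: [0↦4, 1↦6, 2↦5, 3↦2, 4↦5, 5↦1, 6↦5]  zeros at y ∈ ∅
  x = 4: [0↦3, 1↦4, 2↦0, 3↦6, 4↦2, 5↦3, 6↦3]  zeros at y ∈ {2}
  x = 5: [0↦5, 1↦5, 2↦5, 3↦6, 4↦2, 5↦1, 6↦4]  zeros at y ∈ ∅
  x = 6: [0↦1, 1↦0, 2↦4, 3↦0, 4↦3, 5↦0, 6↦6]  zeros at y ∈ {1, 3, 5}
Collecting zeros: affine points = {(0, 3), (0, 6), (1, 4), (1, 5), (4, 2), (6, 1), (6, 3), (6, 5)}.
Total count |C(F_7)_aff| = 8.


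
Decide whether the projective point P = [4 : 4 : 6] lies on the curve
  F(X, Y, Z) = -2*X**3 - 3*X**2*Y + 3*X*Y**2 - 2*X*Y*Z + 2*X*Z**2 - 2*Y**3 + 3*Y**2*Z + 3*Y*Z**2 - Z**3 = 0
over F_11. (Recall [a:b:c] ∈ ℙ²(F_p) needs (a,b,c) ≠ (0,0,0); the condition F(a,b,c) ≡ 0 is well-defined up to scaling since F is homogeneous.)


F(4,4,6) ≡ 3 (mod 11); P is NOT on the curve.

Evaluate F(4, 4, 6) term-by-term (mod 11).
  -2*X**3 ↦ -2·64·1·1 = -128
  -3*X**2*Y ↦ -3·16·4·1 = -192
  3*X*Y**2 ↦ 3·4·16·1 = 192
  -2*X*Y*Z ↦ -2·4·4·6 = -192
  2*X*Z**2 ↦ 2·4·1·36 = 288
  -2*Y**3 ↦ -2·1·64·1 = -128
  3*Y**2*Z ↦ 3·1·16·6 = 288
  3*Y*Z**2 ↦ 3·1·4·36 = 432
  -Z**3 ↦ -1·1·1·216 = -216
Sum: F(4, 4, 6) = (-128) + (-192) + (192) + (-192) + (288) + (-128) + (288) + (432) + (-216) = 344.
Reducing mod 11: 344 ≡ 3 (mod 11).
Since F(a, b, c) ≡ 3 ≠ 0 (mod 11), P does NOT lie on the curve.


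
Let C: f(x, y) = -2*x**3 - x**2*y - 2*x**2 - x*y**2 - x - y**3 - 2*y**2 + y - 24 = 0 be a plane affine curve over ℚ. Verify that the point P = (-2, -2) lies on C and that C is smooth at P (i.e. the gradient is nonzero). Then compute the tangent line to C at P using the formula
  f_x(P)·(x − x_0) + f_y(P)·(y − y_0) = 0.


Tangent line at P: -29*x - 15*y - 88 = 0.

Step 1: f(-2, -2) = 0, so P lies on C.
Step 2: partial derivatives
  f_x(x, y) = -6*x**2 - 2*x*y - 4*x - y**2 - 1, f_y(x, y) = -x**2 - 2*x*y - 3*y**2 - 4*y + 1.
  f_x(P) = -29, f_y(P) = -15 (gradient nonzero, so P is smooth).
Step 3: tangent line at P: -29·(x − -2) + -15·(y − -2) = 0.
Expanding: -29*x - 15*y - 88 = 0.


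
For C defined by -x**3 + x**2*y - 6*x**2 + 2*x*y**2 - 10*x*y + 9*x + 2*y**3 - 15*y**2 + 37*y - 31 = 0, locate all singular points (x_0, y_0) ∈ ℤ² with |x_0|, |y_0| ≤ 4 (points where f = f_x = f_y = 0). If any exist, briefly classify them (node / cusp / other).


Singular points: {(-1, 3)}; classification: cusp.

Compute partial derivatives:
  f_x = -3*x**2 + 2*x*y - 12*x + 2*y**2 - 10*y + 9.
  f_y = x**2 + 4*x*y - 10*x + 6*y**2 - 30*y + 37.
Scan x_0 ∈ {−4, ..., 4}. For each x_0, f_y(x_0, y) is a polynomial in y; find its integer roots y ∈ {−4, ..., 4}, then test f_x and f at those candidates.
  x = -4: f_y(-4, y) = 6*y**2 - 46*y + 93; no integer root y with |y| ≤ 4.
  x = -3: f_y(-3, y) = 6*y**2 - 42*y + 76; no integer root y with |y| ≤ 4.
  x = -2: f_y(-2, y) = 6*y**2 - 38*y + 61; no integer root y with |y| ≤ 4.
  x = -1: f_y(-1, y) = 6*y**2 - 34*y + 48; vanishes at y ∈ {3}. (-1, 3): f_x = 0, f = 0 — SINGULAR.
  x = 0: f_y(0, y) = 6*y**2 - 30*y + 37; no integer root y with |y| ≤ 4.
  x = 1: f_y(1, y) = 6*y**2 - 26*y + 28; vanishes at y ∈ {2}. (1, 2): f_x = -14 ≠ 0.
  x = 2: f_y(2, y) = 6*y**2 - 22*y + 21; no integer root y with |y| ≤ 4.
  x = 3: f_y(3, y) = 6*y**2 - 18*y + 16; no integer root y with |y| ≤ 4.
  x = 4: f_y(4, y) = 6*y**2 - 14*y + 13; no integer root y with |y| ≤ 4.
Only singular point on the grid: (-1, 3).
Classify: substitute x = -1 + u, y = 3 + v and expand: f = -u**3 + u**2*v + 2*u*v**2 + 2*v**3 + v**2.
No constant or linear terms (consistent with a singular point). Quadratic part: v**2. Cubic part: -u**3 + u**2*v + 2*u*v**2 + 2*v**3.
The quadratic part v**2 is a perfect square, so there is a single (double) tangent line v = 0, i.e. y = 3. Restricting the cubic part to that line (v = 0) leaves -u**3 ≠ 0, so f is not divisible by v and the branch is v² ≈ u**3 to lowest order — this is a cusp.
Classification: cusp.


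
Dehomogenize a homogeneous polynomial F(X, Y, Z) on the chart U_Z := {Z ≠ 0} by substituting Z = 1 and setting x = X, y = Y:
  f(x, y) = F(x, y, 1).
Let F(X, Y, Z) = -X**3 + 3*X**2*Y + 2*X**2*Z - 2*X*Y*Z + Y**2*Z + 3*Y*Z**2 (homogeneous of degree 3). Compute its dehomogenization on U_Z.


f(x, y) = -x**3 + 3*x**2*y + 2*x**2 - 2*x*y + y**2 + 3*y

On U_Z we set Z = 1. Each monomial c·X^i·Y^j·Z^k in F becomes c·x^i·y^j·1^k = c·x^i·y^j.
Substituting Z = 1: F(X, Y, 1) = -x**3 + 3*x**2*y + 2*x**2 - 2*x*y + y**2 + 3*y.
Note: deg(f) ≤ deg(F) = 3; strict inequality happens when F is divisible by Z (lost terms).


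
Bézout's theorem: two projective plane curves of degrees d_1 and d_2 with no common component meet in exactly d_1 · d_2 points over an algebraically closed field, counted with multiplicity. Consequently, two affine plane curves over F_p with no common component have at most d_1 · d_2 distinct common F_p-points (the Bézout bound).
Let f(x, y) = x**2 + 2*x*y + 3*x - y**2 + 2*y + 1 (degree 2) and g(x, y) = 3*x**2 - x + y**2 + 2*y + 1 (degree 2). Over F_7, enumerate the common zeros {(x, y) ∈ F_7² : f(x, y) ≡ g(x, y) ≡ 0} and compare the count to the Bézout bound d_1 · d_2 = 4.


Common zeros: {(3, 4), (5, 6)}; count = 2; Bézout bound = 4.

deg(f) = 2, deg(g) = 2, so Bézout bound = 4.
Scan x ∈ F_7. For each x, list the y ∈ F_7 with f(x, y) ≡ 0 and those with g(x, y) ≡ 0 (mod 7); the common zeros in that column are the intersection.
  x = 0: f ≡ 0 at y ∈ {4, 5}; g ≡ 0 at y ∈ {6}; common: ∅.
  x = 1: f ≡ 0 at y ∈ {5, 6}; g ≡ 0 at y ∈ ∅; common: ∅.
  x = 2: f ≡ 0 at y ∈ ∅; g ≡ 0 at y ∈ {1, 4}; common: ∅.
  x = 3: f ≡ 0 at y ∈ {4}; g ≡ 0 at y ∈ {1, 4}; common: {4}.
  x = 4: f ≡ 0 at y ∈ ∅; g ≡ 0 at y ∈ ∅; common: ∅.
  x = 5: f ≡ 0 at y ∈ {6}; g ≡ 0 at y ∈ {6}; common: {6}.
  x = 6: f ≡ 0 at y ∈ ∅; g ≡ 0 at y ∈ ∅; common: ∅.
Collecting: common zeros = {(3, 4), (5, 6)}, so the count is 2.
Comparison with the Bézout bound: 2 ≤ 4 = deg(f)·deg(g), as expected for curves with no common component (the affine F_7-count falls short of the bound because intersections may lie at infinity, over extension fields, or carry multiplicity).


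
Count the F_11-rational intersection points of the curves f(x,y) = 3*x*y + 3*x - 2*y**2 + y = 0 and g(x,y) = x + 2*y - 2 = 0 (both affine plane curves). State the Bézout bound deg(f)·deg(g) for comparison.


Common zeros: ∅; count = 0; Bézout bound = 2.

deg(f) = 2, deg(g) = 1, so Bézout bound = 2.
Scan x ∈ F_11. For each x, list the y ∈ F_11 with f(x, y) ≡ 0 and those with g(x, y) ≡ 0 (mod 11); the common zeros in that column are the intersection.
  x = 0: f ≡ 0 at y ∈ {0, 6}; g ≡ 0 at y ∈ {1}; common: ∅.
  x = 1: f ≡ 0 at y ∈ ∅; g ≡ 0 at y ∈ {6}; common: ∅.
  x = 2: f ≡ 0 at y ∈ {1, 8}; g ≡ 0 at y ∈ {0}; common: ∅.
  x = 3: f ≡ 0 at y ∈ ∅; g ≡ 0 at y ∈ {5}; common: ∅.
  x = 4: f ≡ 0 at y ∈ {3, 9}; g ≡ 0 at y ∈ {10}; common: ∅.
  x = 5: f ≡ 0 at y ∈ ∅; g ≡ 0 at y ∈ {4}; common: ∅.
  x = 6: f ≡ 0 at y ∈ ∅; g ≡ 0 at y ∈ {9}; common: ∅.
  x = 7: f ≡ 0 at y ∈ {4, 7}; g ≡ 0 at y ∈ {3}; common: ∅.
  x = 8: f ≡ 0 at y ∈ {2, 5}; g ≡ 0 at y ∈ {8}; common: ∅.
  x = 9: f ≡ 0 at y ∈ ∅; g ≡ 0 at y ∈ {2}; common: ∅.
  x = 10: f ≡ 0 at y ∈ ∅; g ≡ 0 at y ∈ {7}; common: ∅.
Collecting: common zeros = ∅, so the count is 0.
Comparison with the Bézout bound: 0 ≤ 2 = deg(f)·deg(g), as expected for curves with no common component (the affine F_11-count falls short of the bound because intersections may lie at infinity, over extension fields, or carry multiplicity).


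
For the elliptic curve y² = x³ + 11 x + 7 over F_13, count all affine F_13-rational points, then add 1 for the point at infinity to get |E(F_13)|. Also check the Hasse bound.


Affine points = {(6, 4), (6, 9), (8, 3), (8, 10), (9, 4), (9, 9), (10, 5), (10, 8), (11, 4), (11, 9)}; affine count = 10; |E(F_13)| = 11.

Discriminant check: Δ ∝ 4a³ + 27b² = 4·11³ + 27·7² = 4·1331 + 27·49 ≡ 4 (mod 13). Nonzero ⇒ E is nonsingular.
For each x ∈ F_13, compute rhs = x³ + 11·x + 7 mod 13, then count y ∈ F_13 with y² ≡ rhs.
  x = 0: rhs = 7, matching y values: none (0 points).
  x = 1: rhs = 6, matching y values: none (0 points).
  x = 2: rhs = 11, matching y values: none (0 points).
  x = 3: rhs = 2, matching y values: none (0 points).
  x = 4: rhs = 11, matching y values: none (0 points).
  x = 5: rhs = 5, matching y values: none (0 points).
  x = 6: rhs = 3, matching y values: 4, 9 (2 points).
  x = 7: rhs = 11, matching y values: none (0 points).
  x = 8: rhs = 9, matching y values: 3, 10 (2 points).
  x = 9: rhs = 3, matching y values: 4, 9 (2 points).
  x = 10: rhs = 12, matching y values: 5, 8 (2 points).
  x = 11: rhs = 3, matching y values: 4, 9 (2 points).
  x = 12: rhs = 8, matching y values: none (0 points).
Total affine count: 10.
Full point count |E(F_13)| = 10 + 1 = 11.
Hasse bound: |11 − (13+1)| = |-3| = 3 ≤ 2√13 ≈ 7.2111 ✓.


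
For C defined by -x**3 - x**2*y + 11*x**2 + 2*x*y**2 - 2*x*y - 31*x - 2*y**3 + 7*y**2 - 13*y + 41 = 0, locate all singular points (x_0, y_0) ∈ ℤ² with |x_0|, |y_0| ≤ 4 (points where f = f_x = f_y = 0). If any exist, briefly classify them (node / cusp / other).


Singular points: {(3, 2)}; classification: cusp.

Compute partial derivatives:
  f_x = -3*x**2 - 2*x*y + 22*x + 2*y**2 - 2*y - 31.
  f_y = -x**2 + 4*x*y - 2*x - 6*y**2 + 14*y - 13.
Scan x_0 ∈ {−4, ..., 4}. For each x_0, f_y(x_0, y) is a polynomial in y; find its integer roots y ∈ {−4, ..., 4}, then test f_x and f at those candidates.
  x = -4: f_y(-4, y) = -6*y**2 - 2*y - 21; no integer root y with |y| ≤ 4.
  x = -3: f_y(-3, y) = -6*y**2 + 2*y - 16; no integer root y with |y| ≤ 4.
  x = -2: f_y(-2, y) = -6*y**2 + 6*y - 13; no integer root y with |y| ≤ 4.
  x = -1: f_y(-1, y) = -6*y**2 + 10*y - 12; no integer root y with |y| ≤ 4.
  x = 0: f_y(0, y) = -6*y**2 + 14*y - 13; no integer root y with |y| ≤ 4.
  x = 1: f_y(1, y) = -6*y**2 + 18*y - 16; no integer root y with |y| ≤ 4.
  x = 2: f_y(2, y) = -6*y**2 + 22*y - 21; no integer root y with |y| ≤ 4.
  x = 3: f_y(3, y) = -6*y**2 + 26*y - 28; vanishes at y ∈ {2}. (3, 2): f_x = 0, f = 0 — SINGULAR.
  x = 4: f_y(4, y) = -6*y**2 + 30*y - 37; no integer root y with |y| ≤ 4.
Only singular point on the grid: (3, 2).
Classify: substitute x = 3 + u, y = 2 + v and expand: f = -u**3 - u**2*v + 2*u*v**2 - 2*v**3 + v**2.
No constant or linear terms (consistent with a singular point). Quadratic part: v**2. Cubic part: -u**3 - u**2*v + 2*u*v**2 - 2*v**3.
The quadratic part v**2 is a perfect square, so there is a single (double) tangent line v = 0, i.e. y = 2. Restricting the cubic part to that line (v = 0) leaves -u**3 ≠ 0, so f is not divisible by v and the branch is v² ≈ u**3 to lowest order — this is a cusp.
Classification: cusp.


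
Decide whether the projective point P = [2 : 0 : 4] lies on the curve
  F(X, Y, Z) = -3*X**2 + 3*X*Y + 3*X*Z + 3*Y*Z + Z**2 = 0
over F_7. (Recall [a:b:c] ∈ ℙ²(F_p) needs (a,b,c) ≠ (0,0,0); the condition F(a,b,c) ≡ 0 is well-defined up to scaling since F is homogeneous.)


F(2,0,4) ≡ 0 (mod 7); P is on the curve.

Evaluate F(2, 0, 4) term-by-term (mod 7).
  -3*X**2 ↦ -3·4·1·1 = -12
  3*X*Y ↦ 3·2·0·1 = 0
  3*X*Z ↦ 3·2·1·4 = 24
  3*Y*Z ↦ 3·1·0·4 = 0
  Z**2 ↦ 1·1·1·16 = 16
Sum: F(2, 0, 4) = (-12) + (0) + (24) + (0) + (16) = 28.
Reducing mod 7: 28 ≡ 0 (mod 7).
Since F(a, b, c) ≡ 0 (mod 7), P lies on the curve.


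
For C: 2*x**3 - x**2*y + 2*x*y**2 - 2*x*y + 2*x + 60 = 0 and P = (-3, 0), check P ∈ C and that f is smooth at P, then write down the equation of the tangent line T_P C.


Tangent line at P: 56*x - 3*y + 168 = 0.

Step 1: f(-3, 0) = 0, so P lies on C.
Step 2: partial derivatives
  f_x(x, y) = 6*x**2 - 2*x*y + 2*y**2 - 2*y + 2, f_y(x, y) = -x**2 + 4*x*y - 2*x.
  f_x(P) = 56, f_y(P) = -3 (gradient nonzero, so P is smooth).
Step 3: tangent line at P: 56·(x − -3) + -3·(y − 0) = 0.
Expanding: 56*x - 3*y + 168 = 0.


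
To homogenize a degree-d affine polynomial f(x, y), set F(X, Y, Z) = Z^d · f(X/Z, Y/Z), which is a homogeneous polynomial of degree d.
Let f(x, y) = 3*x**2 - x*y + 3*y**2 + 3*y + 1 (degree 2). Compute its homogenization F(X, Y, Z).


F(X, Y, Z) = 3*X**2 - X*Y + 3*Y**2 + 3*Y*Z + Z**2

deg(f) = 2.
Substitute x = X/Z, y = Y/Z into f, then multiply by Z^2.
  monomial 3·x^2·y^0 ↦ 3·X^2·Y^0·Z^0.
  monomial -1·x^1·y^1 ↦ -1·X^1·Y^1·Z^0.
  monomial 3·x^0·y^2 ↦ 3·X^0·Y^2·Z^0.
  monomial 3·x^0·y^1 ↦ 3·X^0·Y^1·Z^1.
  monomial 1·x^0·y^0 ↦ 1·X^0·Y^0·Z^2.
Collecting: F(X, Y, Z) = 3*X**2 - X*Y + 3*Y**2 + 3*Y*Z + Z**2.


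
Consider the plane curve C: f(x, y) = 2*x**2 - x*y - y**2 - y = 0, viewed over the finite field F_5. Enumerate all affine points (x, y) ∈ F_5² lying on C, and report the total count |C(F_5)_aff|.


Affine F_5-points: {(0, 0), (0, 4), (2, 3), (2, 4)}; count = 4.

For each of the 25 pairs (x, y) ∈ F_5², evaluate f(x, y) mod 5. Record the zeros.
  x = 0: [0↦0, 1↦3, 2↦4, 3↦3, 4↦0]  zeros at y ∈ {0, 4}
  x = 1: [0↦2, 1↦4, 2↦4, 3↦2, 4↦3]  zeros at y ∈ ∅
  x = 2: [0↦3, 1↦4, 2↦3, 3↦0, 4↦0]  zeros at y ∈ {3, 4}
  x = 3: [0↦3, 1↦3, 2↦1, 3↦2, 4↦1]  zeros at y ∈ ∅
  x = 4: [0↦2, 1↦1, 2↦3, 3↦3, 4↦1]  zeros at y ∈ ∅
Collecting zeros: affine points = {(0, 0), (0, 4), (2, 3), (2, 4)}.
Total count |C(F_5)_aff| = 4.


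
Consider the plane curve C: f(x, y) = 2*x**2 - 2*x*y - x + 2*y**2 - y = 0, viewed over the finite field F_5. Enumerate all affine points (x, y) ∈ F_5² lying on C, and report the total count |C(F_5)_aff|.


Affine F_5-points: {(0, 0), (0, 3), (1, 1), (1, 3), (3, 0), (3, 1)}; count = 6.

For each of the 25 pairs (x, y) ∈ F_5², evaluate f(x, y) mod 5. Record the zeros.
  x = 0: [0↦0, 1↦1, 2↦1, 3↦0, 4↦3]  zeros at y ∈ {0, 3}
  x = 1: [0↦1, 1↦0, 2↦3, 3↦0, 4↦1]  zeros at y ∈ {1, 3}
  x = 2: [0↦1, 1↦3, 2↦4, 3↦4, 4↦3]  zeros at y ∈ ∅
  x = 3: [0↦0, 1↦0, 2↦4, 3↦2, 4↦4]  zeros at y ∈ {0, 1}
  x = 4: [0↦3, 1↦1, 2↦3, 3↦4, 4↦4]  zeros at y ∈ ∅
Collecting zeros: affine points = {(0, 0), (0, 3), (1, 1), (1, 3), (3, 0), (3, 1)}.
Total count |C(F_5)_aff| = 6.


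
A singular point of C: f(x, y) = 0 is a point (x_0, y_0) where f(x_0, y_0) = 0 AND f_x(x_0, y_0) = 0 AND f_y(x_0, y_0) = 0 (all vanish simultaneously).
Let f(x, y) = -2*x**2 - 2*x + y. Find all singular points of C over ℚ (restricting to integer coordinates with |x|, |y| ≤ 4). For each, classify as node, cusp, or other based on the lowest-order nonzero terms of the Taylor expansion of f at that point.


No singular points in the scanned grid; C is smooth there.

Compute partial derivatives:
  f_x = -4*x - 2.
  f_y = 1.
f_y = 1 is a nonzero constant, so f_y never vanishes: no point (x, y) can satisfy f = f_x = f_y = 0. In particular no (x, y) ∈ {−4, ..., 4}² is singular; the curve is smooth.


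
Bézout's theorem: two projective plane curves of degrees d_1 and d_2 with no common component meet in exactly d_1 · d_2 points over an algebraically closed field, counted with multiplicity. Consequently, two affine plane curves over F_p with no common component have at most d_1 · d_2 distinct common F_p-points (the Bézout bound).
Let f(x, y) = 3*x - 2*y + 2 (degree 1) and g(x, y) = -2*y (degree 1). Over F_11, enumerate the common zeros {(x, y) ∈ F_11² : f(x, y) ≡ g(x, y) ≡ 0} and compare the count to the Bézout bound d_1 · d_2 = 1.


Common zeros: {(3, 0)}; count = 1; Bézout bound = 1.

deg(f) = 1, deg(g) = 1, so Bézout bound = 1.
Scan x ∈ F_11. For each x, list the y ∈ F_11 with f(x, y) ≡ 0 and those with g(x, y) ≡ 0 (mod 11); the common zeros in that column are the intersection.
  x = 0: f ≡ 0 at y ∈ {1}; g ≡ 0 at y ∈ {0}; common: ∅.
  x = 1: f ≡ 0 at y ∈ {8}; g ≡ 0 at y ∈ {0}; common: ∅.
  x = 2: f ≡ 0 at y ∈ {4}; g ≡ 0 at y ∈ {0}; common: ∅.
  x = 3: f ≡ 0 at y ∈ {0}; g ≡ 0 at y ∈ {0}; common: {0}.
  x = 4: f ≡ 0 at y ∈ {7}; g ≡ 0 at y ∈ {0}; common: ∅.
  x = 5: f ≡ 0 at y ∈ {3}; g ≡ 0 at y ∈ {0}; common: ∅.
  x = 6: f ≡ 0 at y ∈ {10}; g ≡ 0 at y ∈ {0}; common: ∅.
  x = 7: f ≡ 0 at y ∈ {6}; g ≡ 0 at y ∈ {0}; common: ∅.
  x = 8: f ≡ 0 at y ∈ {2}; g ≡ 0 at y ∈ {0}; common: ∅.
  x = 9: f ≡ 0 at y ∈ {9}; g ≡ 0 at y ∈ {0}; common: ∅.
  x = 10: f ≡ 0 at y ∈ {5}; g ≡ 0 at y ∈ {0}; common: ∅.
Collecting: common zeros = {(3, 0)}, so the count is 1.
Comparison with the Bézout bound: 1 ≤ 1 = deg(f)·deg(g), as expected for curves with no common component (the bound is attained).
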